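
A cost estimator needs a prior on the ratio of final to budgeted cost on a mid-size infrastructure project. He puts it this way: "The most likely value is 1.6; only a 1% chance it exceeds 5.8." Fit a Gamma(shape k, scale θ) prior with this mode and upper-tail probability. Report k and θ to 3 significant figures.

Gamma(k,θ) with k>1 has mode (k−1)θ, so θ = 1.6/(k−1).
Need P(X < 5.8) = 0.99 with θ tied to k this way. Start at k = 2, θ = 1.6: P(X<5.8) ≈ 0.877.
Too low — raise k to concentrate. Iterating converges to k ≈ 3.59.
Then θ = 1.6/(3.59−1) ≈ 0.618.

k ≈ 3.59, θ ≈ 0.618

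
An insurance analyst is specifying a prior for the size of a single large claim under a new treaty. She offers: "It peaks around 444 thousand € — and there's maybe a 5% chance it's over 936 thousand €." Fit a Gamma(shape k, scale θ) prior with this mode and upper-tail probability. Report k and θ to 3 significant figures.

Gamma(k,θ) with k>1 has mode (k−1)θ, so θ = 444/(k−1).
Need P(X < 936) = 0.95 with θ tied to k this way. Start at k = 2, θ = 444: P(X<936) ≈ 0.622.
Too low — raise k to concentrate. Iterating converges to k ≈ 5.96.
Then θ = 444/(5.96−1) ≈ 89.4.

k ≈ 5.96, θ ≈ 89.4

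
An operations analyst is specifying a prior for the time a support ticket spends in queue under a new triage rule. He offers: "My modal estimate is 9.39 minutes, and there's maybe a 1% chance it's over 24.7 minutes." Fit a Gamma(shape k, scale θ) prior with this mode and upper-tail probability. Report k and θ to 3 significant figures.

k ≈ 5.96, θ ≈ 1.89

Gamma(k,θ) with k>1 has mode (k−1)θ, so θ = 9.39/(k−1).
Need P(X < 24.7) = 0.99 with θ tied to k this way. Start at k = 2, θ = 9.39: P(X<24.7) ≈ 0.738.
Too low — raise k to concentrate. Iterating converges to k ≈ 5.96.
Then θ = 9.39/(5.96−1) ≈ 1.89.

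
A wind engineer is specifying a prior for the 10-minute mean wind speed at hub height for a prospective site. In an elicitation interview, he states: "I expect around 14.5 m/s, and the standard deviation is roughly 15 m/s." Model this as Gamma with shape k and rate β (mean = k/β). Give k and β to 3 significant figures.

For Gamma(k, rate β): mean = k/β, variance = k/β², so CV = 1/√k.
CV = SD/mean = 15/14.5 = 1.034, hence k = 1/CV² = 0.934.
Then β = k/mean = 0.934/14.5 = 0.0644.

k ≈ 0.934, β ≈ 0.0644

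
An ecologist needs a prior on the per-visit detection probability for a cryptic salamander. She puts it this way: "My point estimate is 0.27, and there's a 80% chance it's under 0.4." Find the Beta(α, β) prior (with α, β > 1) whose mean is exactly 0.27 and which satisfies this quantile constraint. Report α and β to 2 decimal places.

α ≈ 1.99, β ≈ 5.39

With mean 0.27 fixed, write α = 0.27s, β = 0.73s where s = α+β.
Need P(θ < 0.4) = 0.8 under Beta(0.27s, 0.73s). Normal approximation: (q−m)/√(m(1−m)/s) ≈ z_{0.8} = 0.842, so s ≈ 0.27·0.73·(0.842)²/(0.4−0.27)² = 8.3.
At s = 8.3: P(θ<0.4) ≈ 0.810. Adjusting to match 0.8 gives s ≈ 7.39.
So α = 0.27·7.39 ≈ 1.99, β = 0.73·7.39 ≈ 5.39.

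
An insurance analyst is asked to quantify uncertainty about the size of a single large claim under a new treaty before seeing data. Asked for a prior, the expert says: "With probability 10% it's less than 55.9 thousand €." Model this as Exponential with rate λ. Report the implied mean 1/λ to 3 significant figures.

P(T < 55.9) = 1 − e^(−λ·55.9) = 0.1, so λ = −ln(1−0.1)/55.9 = −ln(0.9)/55.9 = 0.00188.
Mean = 1/λ = 531 thousand €.

mean ≈ 531 thousand €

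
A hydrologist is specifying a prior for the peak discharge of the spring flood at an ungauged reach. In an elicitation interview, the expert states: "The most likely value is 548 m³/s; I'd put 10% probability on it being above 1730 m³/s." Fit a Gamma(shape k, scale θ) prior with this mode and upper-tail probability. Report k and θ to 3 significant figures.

k ≈ 2.43, θ ≈ 383

Gamma(k,θ) with k>1 has mode (k−1)θ, so θ = 548/(k−1).
Need P(X < 1730) = 0.9 with θ tied to k this way. Start at k = 2, θ = 548: P(X<1730) ≈ 0.823.
Too low — raise k to concentrate. Iterating converges to k ≈ 2.43.
Then θ = 548/(2.43−1) ≈ 383.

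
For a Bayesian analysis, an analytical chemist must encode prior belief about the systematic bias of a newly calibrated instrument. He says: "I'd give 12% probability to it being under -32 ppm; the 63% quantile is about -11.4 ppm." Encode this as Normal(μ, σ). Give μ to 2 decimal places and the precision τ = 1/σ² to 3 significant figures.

For Normal(μ,σ), the p-quantile is μ + z_p·σ. Here z_{0.12} = -1.175, z_{0.63} = 0.3319.
So -32 = μ − 1.175σ and -11.4 = μ + 0.3319σ.
Subtracting: σ = (-11.4 − -32)/(0.3319 − (-1.175)) = 13.67.
Then μ = -32 − (-1.175)·13.67 = -15.94.
Precision τ = 1/σ² = 1/13.67² = 0.00535.

μ = -15.94, τ = 0.00535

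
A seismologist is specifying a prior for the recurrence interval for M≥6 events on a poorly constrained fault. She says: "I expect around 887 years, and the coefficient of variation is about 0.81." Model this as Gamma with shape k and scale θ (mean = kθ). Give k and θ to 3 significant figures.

k ≈ 1.52, θ ≈ 582

For Gamma(k, scale θ): mean = kθ, variance = kθ², so CV = 1/√k.
CV = 0.81, hence k = 1/CV² = 1.52.
Then θ = mean/k = 887/1.52 = 582.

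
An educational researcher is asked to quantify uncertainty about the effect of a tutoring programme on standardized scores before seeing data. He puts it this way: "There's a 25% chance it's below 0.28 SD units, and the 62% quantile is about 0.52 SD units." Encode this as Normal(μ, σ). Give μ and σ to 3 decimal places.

μ = 0.445, σ = 0.245

The p-quantile of Normal(μ,σ) is μ + z_p·σ, with z_{0.25} = -0.6745 and z_{0.62} = 0.3055.
Eliminate σ: μ = (z₂·x₁ − z₁·x₂)/(z₂ − z₁) = (0.3055·0.28 − (-0.6745)·0.52)/0.98 = 0.445.
Then σ = (x₂ − x₁)/(z₂ − z₁) = (0.52 − 0.28)/0.98 = 0.245.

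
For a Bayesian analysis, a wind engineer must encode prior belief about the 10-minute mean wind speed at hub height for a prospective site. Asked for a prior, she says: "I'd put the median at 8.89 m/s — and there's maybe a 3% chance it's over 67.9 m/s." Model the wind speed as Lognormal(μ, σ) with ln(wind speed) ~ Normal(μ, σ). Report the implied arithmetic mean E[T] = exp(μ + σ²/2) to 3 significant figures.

E[T] ≈ 15.9 m/s

If T ~ Lognormal(μ,σ) then ln T ~ Normal(μ,σ), so the p-quantile of ln T is μ + z_p·σ.
ln(8.89) = 2.185 and ln(67.9) = 4.218; z_{0.5} = 0, z_{0.97} = 1.881.
σ = (4.218 − 2.185)/(1.881 − (0)) = 1.081.
μ = 2.185 − (0)·1.081 = 2.185.
E[T] = exp(μ + σ²/2) = exp(2.185 + 0.5843) = 15.9 m/s.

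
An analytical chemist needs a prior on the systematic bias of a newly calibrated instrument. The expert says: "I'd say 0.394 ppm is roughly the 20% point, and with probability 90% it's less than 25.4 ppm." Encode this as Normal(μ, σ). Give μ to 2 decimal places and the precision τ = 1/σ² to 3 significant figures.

The p-quantile of Normal(μ,σ) is μ + z_p·σ, with z_{0.2} = -0.8416 and z_{0.9} = 1.282.
Eliminate σ: μ = (z₂·x₁ − z₁·x₂)/(z₂ − z₁) = (1.282·0.394 − (-0.8416)·25.4)/2.123 = 10.31.
Then σ = (x₂ − x₁)/(z₂ − z₁) = (25.4 − 0.394)/2.123 = 11.78.
Precision τ = 1/σ² = 1/11.78² = 0.00721.

μ = 10.31, τ = 0.00721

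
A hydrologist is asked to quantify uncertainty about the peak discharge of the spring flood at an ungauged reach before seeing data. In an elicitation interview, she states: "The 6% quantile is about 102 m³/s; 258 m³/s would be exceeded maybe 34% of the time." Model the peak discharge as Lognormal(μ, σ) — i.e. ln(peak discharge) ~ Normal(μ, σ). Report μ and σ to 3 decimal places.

If T ~ Lognormal(μ,σ) then ln T ~ Normal(μ,σ), so the p-quantile of ln T is μ + z_p·σ.
ln(102) = 4.625 and ln(258) = 5.553; z_{0.06} = -1.555, z_{0.66} = 0.4125.
σ = (5.553 − 4.625)/(0.4125 − (-1.555)) = 0.472.
μ = 4.625 − (-1.555)·0.472 = 5.358.

μ ≈ 5.358, σ ≈ 0.472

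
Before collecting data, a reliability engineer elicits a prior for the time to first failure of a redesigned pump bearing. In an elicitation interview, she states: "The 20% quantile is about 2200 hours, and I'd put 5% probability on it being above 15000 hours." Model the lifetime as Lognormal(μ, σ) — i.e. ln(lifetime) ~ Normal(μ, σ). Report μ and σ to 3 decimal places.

If T ~ Lognormal(μ,σ) then ln T ~ Normal(μ,σ), so the p-quantile of ln T is μ + z_p·σ.
ln(2200) = 7.696 and ln(15000) = 9.616; z_{0.2} = -0.8416, z_{0.95} = 1.645.
σ = (9.616 − 7.696)/(1.645 − (-0.8416)) = 0.772.
μ = 7.696 − (-0.8416)·0.772 = 8.346.

μ ≈ 8.346, σ ≈ 0.772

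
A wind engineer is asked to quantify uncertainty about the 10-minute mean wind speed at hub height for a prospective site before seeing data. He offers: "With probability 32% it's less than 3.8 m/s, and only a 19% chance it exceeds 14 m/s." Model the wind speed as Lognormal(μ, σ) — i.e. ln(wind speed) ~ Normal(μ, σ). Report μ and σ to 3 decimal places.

If T ~ Lognormal(μ,σ) then ln T ~ Normal(μ,σ), so the p-quantile of ln T is μ + z_p·σ.
ln(3.8) = 1.335 and ln(14) = 2.639; z_{0.32} = -0.4677, z_{0.81} = 0.8779.
σ = (2.639 − 1.335)/(0.8779 − (-0.4677)) = 0.969.
μ = 1.335 − (-0.4677)·0.969 = 1.788.

μ ≈ 1.788, σ ≈ 0.969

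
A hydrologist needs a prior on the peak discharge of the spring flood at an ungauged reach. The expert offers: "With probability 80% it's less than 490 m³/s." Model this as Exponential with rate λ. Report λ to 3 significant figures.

λ ≈ 0.00328

P(T < 490.0) = 1 − e^(−λ·490.0) = 0.8, so λ = −ln(1−0.8)/490.0 = −ln(0.2)/490.0 = 0.00328.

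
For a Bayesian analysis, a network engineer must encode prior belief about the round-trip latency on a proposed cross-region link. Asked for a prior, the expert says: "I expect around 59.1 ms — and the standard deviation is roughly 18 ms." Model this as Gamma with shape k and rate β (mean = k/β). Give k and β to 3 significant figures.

k ≈ 10.8, β ≈ 0.182

For Gamma(k, rate β): mean = k/β, variance = k/β², so CV = 1/√k.
CV = SD/mean = 18/59.1 = 0.3046, hence k = 1/CV² = 10.8.
Then β = k/mean = 10.8/59.1 = 0.182.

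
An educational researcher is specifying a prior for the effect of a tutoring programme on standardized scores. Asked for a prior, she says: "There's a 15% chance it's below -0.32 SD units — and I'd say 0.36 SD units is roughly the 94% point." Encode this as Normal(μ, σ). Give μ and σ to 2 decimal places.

μ = -0.05, σ = 0.26

For Normal(μ,σ), the p-quantile is μ + z_p·σ. Here z_{0.15} = -1.036, z_{0.94} = 1.555.
So -0.32 = μ − 1.036σ and 0.36 = μ + 1.555σ.
Subtracting: σ = (0.36 − -0.32)/(1.555 − (-1.036)) = 0.26.
Then μ = -0.32 − (-1.036)·0.26 = -0.05.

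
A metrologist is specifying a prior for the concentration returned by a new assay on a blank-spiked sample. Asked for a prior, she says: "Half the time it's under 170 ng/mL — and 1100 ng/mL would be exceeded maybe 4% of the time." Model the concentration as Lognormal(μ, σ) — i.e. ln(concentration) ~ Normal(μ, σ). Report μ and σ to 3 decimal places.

If T ~ Lognormal(μ,σ) then ln T ~ Normal(μ,σ), so the p-quantile of ln T is μ + z_p·σ.
ln(170) = 5.136 and ln(1100) = 7.003; z_{0.5} = 0, z_{0.96} = 1.751.
σ = (7.003 − 5.136)/(1.751 − (0)) = 1.067.
μ = 5.136 − (0)·1.067 = 5.136.

μ ≈ 5.136, σ ≈ 1.067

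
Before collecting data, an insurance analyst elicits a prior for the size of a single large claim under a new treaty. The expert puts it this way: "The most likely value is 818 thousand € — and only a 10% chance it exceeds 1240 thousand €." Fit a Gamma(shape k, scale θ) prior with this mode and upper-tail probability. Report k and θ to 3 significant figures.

k ≈ 11.8, θ ≈ 76

Gamma(k,θ) with k>1 has mode (k−1)θ, so θ = 818/(k−1).
Need P(X < 1240) = 0.9 with θ tied to k this way. Start at k = 2, θ = 818: P(X<1240) ≈ 0.447.
Too low — raise k to concentrate. Iterating converges to k ≈ 11.8.
Then θ = 818/(11.8−1) ≈ 76.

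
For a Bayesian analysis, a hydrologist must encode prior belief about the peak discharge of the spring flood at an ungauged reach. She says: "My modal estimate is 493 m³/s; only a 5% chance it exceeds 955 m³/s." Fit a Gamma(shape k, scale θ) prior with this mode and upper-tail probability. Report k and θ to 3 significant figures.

k ≈ 7.35, θ ≈ 77.6

Gamma(k,θ) with k>1 has mode (k−1)θ, so θ = 493/(k−1).
Need P(X < 955) = 0.95 with θ tied to k this way. Start at k = 2, θ = 493: P(X<955) ≈ 0.577.
Too low — raise k to concentrate. Iterating converges to k ≈ 7.35.
Then θ = 493/(7.35−1) ≈ 77.6.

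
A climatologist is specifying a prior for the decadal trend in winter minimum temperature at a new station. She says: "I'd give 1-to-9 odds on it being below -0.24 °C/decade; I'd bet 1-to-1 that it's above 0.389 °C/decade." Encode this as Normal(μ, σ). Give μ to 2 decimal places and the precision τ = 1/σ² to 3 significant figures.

μ = 0.39, τ = 4.15

The p-quantile of Normal(μ,σ) is μ + z_p·σ, with z_{0.1} = -1.282 and z_{0.5} = 0.
Eliminate σ: μ = (z₂·x₁ − z₁·x₂)/(z₂ − z₁) = (0·-0.24 − (-1.282)·0.389)/1.282 = 0.39.
Then σ = (x₂ − x₁)/(z₂ − z₁) = (0.389 − -0.24)/1.282 = 0.49.
Precision τ = 1/σ² = 1/0.4908² = 4.15.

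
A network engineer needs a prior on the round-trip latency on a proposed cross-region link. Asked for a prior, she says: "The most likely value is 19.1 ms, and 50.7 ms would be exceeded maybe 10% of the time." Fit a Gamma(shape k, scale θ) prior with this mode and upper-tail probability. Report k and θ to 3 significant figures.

Gamma(k,θ) with k>1 has mode (k−1)θ, so θ = 19.1/(k−1).
Need P(X < 50.7) = 0.9 with θ tied to k this way. Start at k = 2, θ = 19.1: P(X<50.7) ≈ 0.743.
Too low — raise k to concentrate. Iterating converges to k ≈ 3.01.
Then θ = 19.1/(3.01−1) ≈ 9.5.

k ≈ 3.01, θ ≈ 9.5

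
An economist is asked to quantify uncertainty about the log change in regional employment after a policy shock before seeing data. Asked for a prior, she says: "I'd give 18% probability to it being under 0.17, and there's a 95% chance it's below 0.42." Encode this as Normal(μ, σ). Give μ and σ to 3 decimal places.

For Normal(μ,σ), the p-quantile is μ + z_p·σ. Here z_{0.18} = -0.9154, z_{0.95} = 1.645.
So 0.17 = μ − 0.9154σ and 0.42 = μ + 1.645σ.
Subtracting: σ = (0.42 − 0.17)/(1.645 − (-0.9154)) = 0.098.
Then μ = 0.17 − (-0.9154)·0.098 = 0.259.

μ = 0.259, σ = 0.098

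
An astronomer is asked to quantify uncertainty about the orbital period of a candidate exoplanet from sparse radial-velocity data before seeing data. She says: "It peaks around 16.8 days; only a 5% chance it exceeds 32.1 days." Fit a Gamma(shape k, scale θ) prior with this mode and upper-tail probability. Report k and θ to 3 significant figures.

Gamma(k,θ) with k>1 has mode (k−1)θ, so θ = 16.8/(k−1).
Need P(X < 32.1) = 0.95 with θ tied to k this way. Start at k = 2, θ = 16.8: P(X<32.1) ≈ 0.569.
Too low — raise k to concentrate. Iterating converges to k ≈ 7.63.
Then θ = 16.8/(7.63−1) ≈ 2.53.

k ≈ 7.63, θ ≈ 2.53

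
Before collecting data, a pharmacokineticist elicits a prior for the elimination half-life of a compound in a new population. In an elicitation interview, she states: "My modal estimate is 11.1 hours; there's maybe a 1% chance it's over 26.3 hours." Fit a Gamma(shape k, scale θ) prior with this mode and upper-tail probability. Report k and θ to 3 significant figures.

Gamma(k,θ) with k>1 has mode (k−1)θ, so θ = 11.1/(k−1).
Need P(X < 26.3) = 0.99 with θ tied to k this way. Start at k = 2, θ = 11.1: P(X<26.3) ≈ 0.685.
Too low — raise k to concentrate. Iterating converges to k ≈ 7.38.
Then θ = 11.1/(7.38−1) ≈ 1.74.

k ≈ 7.38, θ ≈ 1.74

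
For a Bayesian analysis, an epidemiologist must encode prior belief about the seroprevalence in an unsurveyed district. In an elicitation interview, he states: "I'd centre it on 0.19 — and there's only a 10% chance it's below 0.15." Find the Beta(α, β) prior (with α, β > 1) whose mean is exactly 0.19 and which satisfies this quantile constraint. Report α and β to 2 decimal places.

α ≈ 28.52, β ≈ 121.56

With mean 0.19 fixed, write α = 0.19s, β = 0.81s where s = α+β.
Need P(θ < 0.15) = 0.1 under Beta(0.19s, 0.81s). Normal approximation: (q−m)/√(m(1−m)/s) ≈ z_{0.1} = -1.28, so s ≈ 0.19·0.81·(-1.28)²/(0.15−0.19)² = 158.0.
At s = 158.0: P(θ<0.15) ≈ 0.094. Adjusting to match 0.1 gives s ≈ 150.08.
So α = 0.19·150.08 ≈ 28.52, β = 0.81·150.08 ≈ 121.56.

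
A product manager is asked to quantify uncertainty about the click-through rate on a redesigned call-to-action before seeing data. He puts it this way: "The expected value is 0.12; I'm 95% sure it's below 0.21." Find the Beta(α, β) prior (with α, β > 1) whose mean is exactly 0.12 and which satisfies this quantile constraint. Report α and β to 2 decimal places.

α ≈ 5.12, β ≈ 37.52

With mean 0.12 fixed, write α = 0.12s, β = 0.88s where s = α+β.
Need P(θ < 0.21) = 0.95 under Beta(0.12s, 0.88s). Normal approximation: (q−m)/√(m(1−m)/s) ≈ z_{0.95} = 1.64, so s ≈ 0.12·0.88·(1.64)²/(0.21−0.12)² = 35.3.
At s = 35.3: P(θ<0.21) ≈ 0.935. Adjusting to match 0.95 gives s ≈ 42.63.
So α = 0.12·42.63 ≈ 5.12, β = 0.88·42.63 ≈ 37.52.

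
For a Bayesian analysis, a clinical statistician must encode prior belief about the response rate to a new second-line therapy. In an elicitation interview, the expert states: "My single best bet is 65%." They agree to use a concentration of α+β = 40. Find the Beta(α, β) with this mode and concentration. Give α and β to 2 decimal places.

For α,β > 1 the Beta mode is (α−1)/(α+β−2). With α+β = 40, the mode is (α−1)/38.
Set (α−1)/38 = 0.65 → α = 1 + 0.65·38 = 25.70.
β = 40 − α = 14.30.

α = 25.70, β = 14.30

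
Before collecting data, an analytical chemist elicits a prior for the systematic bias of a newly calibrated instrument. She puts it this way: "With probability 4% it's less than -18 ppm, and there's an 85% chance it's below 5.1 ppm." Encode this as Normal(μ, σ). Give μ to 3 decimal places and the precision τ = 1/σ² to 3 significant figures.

μ = -3.490, τ = 0.0146

For Normal(μ,σ), the p-quantile is μ + z_p·σ. Here z_{0.04} = -1.751, z_{0.85} = 1.036.
So -18 = μ − 1.751σ and 5.1 = μ + 1.036σ.
Subtracting: σ = (5.1 − -18)/(1.036 − (-1.751)) = 8.288.
Then μ = -18 − (-1.751)·8.288 = -3.490.
Precision τ = 1/σ² = 1/8.288² = 0.0146.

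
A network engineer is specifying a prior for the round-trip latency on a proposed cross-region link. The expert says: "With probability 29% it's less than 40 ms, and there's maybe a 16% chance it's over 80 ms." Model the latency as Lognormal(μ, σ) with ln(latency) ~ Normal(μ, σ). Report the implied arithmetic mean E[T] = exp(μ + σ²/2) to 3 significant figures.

If T ~ Lognormal(μ,σ) then ln T ~ Normal(μ,σ), so the p-quantile of ln T is μ + z_p·σ.
ln(40) = 3.689 and ln(80) = 4.382; z_{0.29} = -0.5534, z_{0.84} = 0.9945.
σ = (4.382 − 3.689)/(0.9945 − (-0.5534)) = 0.448.
μ = 3.689 − (-0.5534)·0.448 = 3.937.
E[T] = exp(μ + σ²/2) = exp(3.937 + 0.1003) = 56.7 ms.

E[T] ≈ 56.7 ms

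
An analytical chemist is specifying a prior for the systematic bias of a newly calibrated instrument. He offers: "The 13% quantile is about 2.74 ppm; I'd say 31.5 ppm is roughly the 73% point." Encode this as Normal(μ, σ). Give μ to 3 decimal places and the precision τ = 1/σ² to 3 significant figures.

μ = 21.366, τ = 0.00366

For Normal(μ,σ), the p-quantile is μ + z_p·σ. Here z_{0.13} = -1.126, z_{0.73} = 0.6128.
So 2.74 = μ − 1.126σ and 31.5 = μ + 0.6128σ.
Subtracting: σ = (31.5 − 2.74)/(0.6128 − (-1.126)) = 16.536.
Then μ = 2.74 − (-1.126)·16.536 = 21.366.
Precision τ = 1/σ² = 1/16.54² = 0.00366.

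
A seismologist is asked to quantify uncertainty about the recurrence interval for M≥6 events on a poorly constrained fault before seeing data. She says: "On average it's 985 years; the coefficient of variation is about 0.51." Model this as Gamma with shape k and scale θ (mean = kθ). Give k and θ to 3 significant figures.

For Gamma(k, scale θ): mean = kθ, variance = kθ², so CV = 1/√k.
CV = 0.51, hence k = 1/CV² = 3.84.
Then θ = mean/k = 985/3.84 = 256.

k ≈ 3.84, θ ≈ 256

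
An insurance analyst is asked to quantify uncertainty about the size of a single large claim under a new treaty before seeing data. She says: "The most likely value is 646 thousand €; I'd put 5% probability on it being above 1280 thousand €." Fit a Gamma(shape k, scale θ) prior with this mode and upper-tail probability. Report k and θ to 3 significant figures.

k ≈ 6.93, θ ≈ 109

Gamma(k,θ) with k>1 has mode (k−1)θ, so θ = 646/(k−1).
Need P(X < 1280) = 0.95 with θ tied to k this way. Start at k = 2, θ = 646: P(X<1280) ≈ 0.589.
Too low — raise k to concentrate. Iterating converges to k ≈ 6.93.
Then θ = 646/(6.93−1) ≈ 109.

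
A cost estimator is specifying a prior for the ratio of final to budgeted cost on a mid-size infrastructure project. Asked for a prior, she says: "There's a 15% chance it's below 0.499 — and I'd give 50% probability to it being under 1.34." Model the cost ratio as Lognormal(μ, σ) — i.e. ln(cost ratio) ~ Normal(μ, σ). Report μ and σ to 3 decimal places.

If T ~ Lognormal(μ,σ) then ln T ~ Normal(μ,σ), so the p-quantile of ln T is μ + z_p·σ.
ln(0.499) = -0.6951 and ln(1.34) = 0.2927; z_{0.15} = -1.036, z_{0.5} = 0.
σ = (0.2927 − -0.6951)/(0 − (-1.036)) = 0.953.
μ = -0.6951 − (-1.036)·0.953 = 0.293.

μ ≈ 0.293, σ ≈ 0.953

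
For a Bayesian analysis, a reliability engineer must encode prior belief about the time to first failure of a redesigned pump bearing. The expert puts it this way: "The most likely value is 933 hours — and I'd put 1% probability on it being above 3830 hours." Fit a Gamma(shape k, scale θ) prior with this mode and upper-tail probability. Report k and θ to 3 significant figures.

Gamma(k,θ) with k>1 has mode (k−1)θ, so θ = 933/(k−1).
Need P(X < 3830) = 0.99 with θ tied to k this way. Start at k = 2, θ = 933: P(X<3830) ≈ 0.916.
Too low — raise k to concentrate. Iterating converges to k ≈ 3.08.
Then θ = 933/(3.08−1) ≈ 448.

k ≈ 3.08, θ ≈ 448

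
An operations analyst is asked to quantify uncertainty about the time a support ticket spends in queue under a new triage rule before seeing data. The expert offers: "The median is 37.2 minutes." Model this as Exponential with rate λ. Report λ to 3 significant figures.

Exponential median = ln 2 / λ, so λ = ln 2 / 37.2 = 0.0186.

λ ≈ 0.0186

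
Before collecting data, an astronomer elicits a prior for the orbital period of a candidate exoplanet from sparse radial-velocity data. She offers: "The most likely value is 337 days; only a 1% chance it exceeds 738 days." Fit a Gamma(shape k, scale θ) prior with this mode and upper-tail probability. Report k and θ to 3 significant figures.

Gamma(k,θ) with k>1 has mode (k−1)θ, so θ = 337/(k−1).
Need P(X < 738) = 0.99 with θ tied to k this way. Start at k = 2, θ = 337: P(X<738) ≈ 0.643.
Too low — raise k to concentrate. Iterating converges to k ≈ 8.85.
Then θ = 337/(8.85−1) ≈ 42.9.

k ≈ 8.85, θ ≈ 42.9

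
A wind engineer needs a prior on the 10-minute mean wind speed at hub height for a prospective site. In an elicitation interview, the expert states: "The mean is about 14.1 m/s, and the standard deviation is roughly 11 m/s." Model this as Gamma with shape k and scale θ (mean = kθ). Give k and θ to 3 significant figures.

For Gamma(k, scale θ): mean = kθ, variance = kθ², so CV = 1/√k.
CV = SD/mean = 11/14.1 = 0.7801, hence k = 1/CV² = 1.64.
Then θ = mean/k = 14.1/1.64 = 8.58.

k ≈ 1.64, θ ≈ 8.58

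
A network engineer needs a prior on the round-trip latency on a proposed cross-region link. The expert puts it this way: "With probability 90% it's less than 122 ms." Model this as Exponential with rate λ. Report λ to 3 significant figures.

λ ≈ 0.0189

P(T < 122.0) = 1 − e^(−λ·122.0) = 0.9, so λ = −ln(1−0.9)/122.0 = −ln(0.1)/122.0 = 0.0189.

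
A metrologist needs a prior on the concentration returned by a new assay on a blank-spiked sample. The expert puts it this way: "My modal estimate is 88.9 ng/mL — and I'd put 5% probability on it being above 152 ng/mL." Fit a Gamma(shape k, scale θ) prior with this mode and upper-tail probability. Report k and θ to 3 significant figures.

Gamma(k,θ) with k>1 has mode (k−1)θ, so θ = 88.9/(k−1).
Need P(X < 152) = 0.95 with θ tied to k this way. Start at k = 2, θ = 88.9: P(X<152) ≈ 0.510.
Too low — raise k to concentrate. Iterating converges to k ≈ 10.7.
Then θ = 88.9/(10.7−1) ≈ 9.16.

k ≈ 10.7, θ ≈ 9.16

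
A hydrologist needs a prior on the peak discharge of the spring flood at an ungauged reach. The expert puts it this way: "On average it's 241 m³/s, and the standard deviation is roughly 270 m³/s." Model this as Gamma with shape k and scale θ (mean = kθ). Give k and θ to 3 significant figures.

k ≈ 0.797, θ ≈ 302

For Gamma(k, scale θ): mean = kθ, variance = kθ², so CV = 1/√k.
CV = SD/mean = 270/241 = 1.12, hence k = 1/CV² = 0.797.
Then θ = mean/k = 241/0.797 = 302.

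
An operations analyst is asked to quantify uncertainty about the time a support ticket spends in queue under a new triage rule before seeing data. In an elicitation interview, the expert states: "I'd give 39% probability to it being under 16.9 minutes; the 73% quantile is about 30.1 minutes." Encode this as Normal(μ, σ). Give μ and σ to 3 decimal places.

μ = 21.033, σ = 14.796

The p-quantile of Normal(μ,σ) is μ + z_p·σ, with z_{0.39} = -0.2793 and z_{0.73} = 0.6128.
Eliminate σ: μ = (z₂·x₁ − z₁·x₂)/(z₂ − z₁) = (0.6128·16.9 − (-0.2793)·30.1)/0.8921 = 21.033.
Then σ = (x₂ − x₁)/(z₂ − z₁) = (30.1 − 16.9)/0.8921 = 14.796.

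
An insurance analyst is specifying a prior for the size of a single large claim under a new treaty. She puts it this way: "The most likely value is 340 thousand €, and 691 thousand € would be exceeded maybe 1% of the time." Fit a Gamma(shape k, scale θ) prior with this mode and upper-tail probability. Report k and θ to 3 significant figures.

k ≈ 10.7, θ ≈ 34.9

Gamma(k,θ) with k>1 has mode (k−1)θ, so θ = 340/(k−1).
Need P(X < 691) = 0.99 with θ tied to k this way. Start at k = 2, θ = 340: P(X<691) ≈ 0.603.
Too low — raise k to concentrate. Iterating converges to k ≈ 10.7.
Then θ = 340/(10.7−1) ≈ 34.9.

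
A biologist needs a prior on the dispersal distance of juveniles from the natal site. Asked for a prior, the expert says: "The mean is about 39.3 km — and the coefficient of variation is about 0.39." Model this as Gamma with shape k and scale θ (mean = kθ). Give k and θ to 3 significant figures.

For Gamma(k, scale θ): mean = kθ, variance = kθ², so CV = 1/√k.
CV = 0.39, hence k = 1/CV² = 6.57.
Then θ = mean/k = 39.3/6.57 = 5.98.

k ≈ 6.57, θ ≈ 5.98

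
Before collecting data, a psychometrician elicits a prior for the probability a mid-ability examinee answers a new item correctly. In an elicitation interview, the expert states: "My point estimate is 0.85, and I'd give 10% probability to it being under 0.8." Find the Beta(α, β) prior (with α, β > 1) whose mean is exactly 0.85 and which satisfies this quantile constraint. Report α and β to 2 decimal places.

α ≈ 75.10, β ≈ 13.25

With mean 0.85 fixed, write α = 0.85s, β = 0.15s where s = α+β.
Need P(θ < 0.8) = 0.1 under Beta(0.85s, 0.15s). Normal approximation: (q−m)/√(m(1−m)/s) ≈ z_{0.1} = -1.28, so s ≈ 0.85·0.15·(-1.28)²/(0.8−0.85)² = 83.8.
At s = 83.8: P(θ<0.8) ≈ 0.105. Adjusting to match 0.1 gives s ≈ 88.35.
So α = 0.85·88.35 ≈ 75.10, β = 0.15·88.35 ≈ 13.25.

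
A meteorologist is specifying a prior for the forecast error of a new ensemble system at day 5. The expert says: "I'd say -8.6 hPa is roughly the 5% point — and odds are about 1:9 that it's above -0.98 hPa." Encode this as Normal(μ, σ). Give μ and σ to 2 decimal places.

μ = -4.32, σ = 2.60

For Normal(μ,σ), the p-quantile is μ + z_p·σ. Here z_{0.05} = -1.645, z_{0.9} = 1.282.
So -8.6 = μ − 1.645σ and -0.98 = μ + 1.282σ.
Subtracting: σ = (-0.98 − -8.6)/(1.282 − (-1.645)) = 2.60.
Then μ = -8.6 − (-1.645)·2.60 = -4.32.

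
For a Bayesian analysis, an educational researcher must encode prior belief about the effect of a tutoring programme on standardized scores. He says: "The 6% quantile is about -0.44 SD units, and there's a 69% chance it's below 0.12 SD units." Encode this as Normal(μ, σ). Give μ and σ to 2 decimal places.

The p-quantile of Normal(μ,σ) is μ + z_p·σ, with z_{0.06} = -1.555 and z_{0.69} = 0.4959.
Eliminate σ: μ = (z₂·x₁ − z₁·x₂)/(z₂ − z₁) = (0.4959·-0.44 − (-1.555)·0.12)/2.051 = -0.02.
Then σ = (x₂ − x₁)/(z₂ − z₁) = (0.12 − -0.44)/2.051 = 0.27.

μ = -0.02, σ = 0.27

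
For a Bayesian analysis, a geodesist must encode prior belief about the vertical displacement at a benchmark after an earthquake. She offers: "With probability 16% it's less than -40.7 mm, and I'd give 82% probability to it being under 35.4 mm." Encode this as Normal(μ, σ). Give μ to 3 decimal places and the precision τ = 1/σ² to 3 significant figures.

The p-quantile of Normal(μ,σ) is μ + z_p·σ, with z_{0.16} = -0.9945 and z_{0.82} = 0.9154.
Eliminate σ: μ = (z₂·x₁ − z₁·x₂)/(z₂ − z₁) = (0.9154·-40.7 − (-0.9945)·35.4)/1.91 = -1.074.
Then σ = (x₂ − x₁)/(z₂ − z₁) = (35.4 − -40.7)/1.91 = 39.847.
Precision τ = 1/σ² = 1/39.85² = 0.00063.

μ = -1.074, τ = 0.00063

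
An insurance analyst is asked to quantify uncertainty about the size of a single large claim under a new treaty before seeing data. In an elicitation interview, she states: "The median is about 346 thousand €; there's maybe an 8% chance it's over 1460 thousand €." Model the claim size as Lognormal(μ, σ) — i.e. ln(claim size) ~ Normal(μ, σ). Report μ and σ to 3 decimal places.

μ ≈ 5.846, σ ≈ 1.025

If T ~ Lognormal(μ,σ) then ln T ~ Normal(μ,σ), so the p-quantile of ln T is μ + z_p·σ.
ln(346) = 5.846 and ln(1460) = 7.286; z_{0.5} = 0, z_{0.92} = 1.405.
σ = (7.286 − 5.846)/(1.405 − (0)) = 1.025.
μ = 5.846 − (0)·1.025 = 5.846.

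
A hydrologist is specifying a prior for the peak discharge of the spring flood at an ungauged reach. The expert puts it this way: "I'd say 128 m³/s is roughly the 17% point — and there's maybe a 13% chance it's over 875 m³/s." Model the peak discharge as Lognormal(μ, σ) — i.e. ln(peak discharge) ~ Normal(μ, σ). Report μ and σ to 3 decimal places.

μ ≈ 5.734, σ ≈ 0.924

If T ~ Lognormal(μ,σ) then ln T ~ Normal(μ,σ), so the p-quantile of ln T is μ + z_p·σ.
ln(128) = 4.852 and ln(875) = 6.774; z_{0.17} = -0.9542, z_{0.87} = 1.126.
σ = (6.774 − 4.852)/(1.126 − (-0.9542)) = 0.924.
μ = 4.852 − (-0.9542)·0.924 = 5.734.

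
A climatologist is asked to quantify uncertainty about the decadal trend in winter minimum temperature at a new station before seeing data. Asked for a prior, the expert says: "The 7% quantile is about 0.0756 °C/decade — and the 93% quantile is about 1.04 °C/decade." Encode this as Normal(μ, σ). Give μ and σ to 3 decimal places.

μ = 0.558, σ = 0.327

The p-quantile of Normal(μ,σ) is μ + z_p·σ, with z_{0.07} = -1.476 and z_{0.93} = 1.476.
Eliminate σ: μ = (z₂·x₁ − z₁·x₂)/(z₂ − z₁) = (1.476·0.0756 − (-1.476)·1.04)/2.952 = 0.558.
Then σ = (x₂ − x₁)/(z₂ − z₁) = (1.04 − 0.0756)/2.952 = 0.327.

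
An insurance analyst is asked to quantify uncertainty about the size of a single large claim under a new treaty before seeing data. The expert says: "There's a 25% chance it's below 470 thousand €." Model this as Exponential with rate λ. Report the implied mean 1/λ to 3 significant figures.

mean ≈ 1630 thousand €

P(T < 470.0) = 1 − e^(−λ·470.0) = 0.25, so λ = −ln(1−0.25)/470.0 = −ln(0.75)/470.0 = 0.000612.
Mean = 1/λ = 1630 thousand €.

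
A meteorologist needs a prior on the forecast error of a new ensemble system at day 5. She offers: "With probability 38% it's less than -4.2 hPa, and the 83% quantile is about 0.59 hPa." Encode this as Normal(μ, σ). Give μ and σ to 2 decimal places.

μ = -3.04, σ = 3.80

The p-quantile of Normal(μ,σ) is μ + z_p·σ, with z_{0.38} = -0.3055 and z_{0.83} = 0.9542.
Eliminate σ: μ = (z₂·x₁ − z₁·x₂)/(z₂ − z₁) = (0.9542·-4.2 − (-0.3055)·0.59)/1.26 = -3.04.
Then σ = (x₂ − x₁)/(z₂ − z₁) = (0.59 − -4.2)/1.26 = 3.80.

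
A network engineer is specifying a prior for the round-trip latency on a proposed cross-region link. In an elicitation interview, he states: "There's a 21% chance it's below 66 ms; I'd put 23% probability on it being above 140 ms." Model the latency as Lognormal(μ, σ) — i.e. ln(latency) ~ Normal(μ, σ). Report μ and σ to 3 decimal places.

If T ~ Lognormal(μ,σ) then ln T ~ Normal(μ,σ), so the p-quantile of ln T is μ + z_p·σ.
ln(66) = 4.19 and ln(140) = 4.942; z_{0.21} = -0.8064, z_{0.77} = 0.7388.
σ = (4.942 − 4.19)/(0.7388 − (-0.8064)) = 0.487.
μ = 4.19 − (-0.8064)·0.487 = 4.582.

μ ≈ 4.582, σ ≈ 0.487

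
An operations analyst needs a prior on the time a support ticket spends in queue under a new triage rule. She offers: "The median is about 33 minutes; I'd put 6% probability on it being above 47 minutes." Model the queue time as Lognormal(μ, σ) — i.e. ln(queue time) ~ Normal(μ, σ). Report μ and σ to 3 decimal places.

If T ~ Lognormal(μ,σ) then ln T ~ Normal(μ,σ), so the p-quantile of ln T is μ + z_p·σ.
ln(33) = 3.497 and ln(47) = 3.85; z_{0.5} = 0, z_{0.94} = 1.555.
σ = (3.85 − 3.497)/(1.555 − (0)) = 0.227.
μ = 3.497 − (0)·0.227 = 3.497.

μ ≈ 3.497, σ ≈ 0.227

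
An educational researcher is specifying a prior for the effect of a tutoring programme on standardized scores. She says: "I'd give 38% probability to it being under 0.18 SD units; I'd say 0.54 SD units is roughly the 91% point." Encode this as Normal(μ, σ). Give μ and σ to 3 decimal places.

μ = 0.247, σ = 0.219

For Normal(μ,σ), the p-quantile is μ + z_p·σ. Here z_{0.38} = -0.3055, z_{0.91} = 1.341.
So 0.18 = μ − 0.3055σ and 0.54 = μ + 1.341σ.
Subtracting: σ = (0.54 − 0.18)/(1.341 − (-0.3055)) = 0.219.
Then μ = 0.18 − (-0.3055)·0.219 = 0.247.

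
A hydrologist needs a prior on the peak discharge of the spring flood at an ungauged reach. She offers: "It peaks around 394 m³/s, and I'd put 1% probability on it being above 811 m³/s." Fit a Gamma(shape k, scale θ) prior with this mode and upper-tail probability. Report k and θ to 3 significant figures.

Gamma(k,θ) with k>1 has mode (k−1)θ, so θ = 394/(k−1).
Need P(X < 811) = 0.99 with θ tied to k this way. Start at k = 2, θ = 394: P(X<811) ≈ 0.610.
Too low — raise k to concentrate. Iterating converges to k ≈ 10.4.
Then θ = 394/(10.4−1) ≈ 42.

k ≈ 10.4, θ ≈ 42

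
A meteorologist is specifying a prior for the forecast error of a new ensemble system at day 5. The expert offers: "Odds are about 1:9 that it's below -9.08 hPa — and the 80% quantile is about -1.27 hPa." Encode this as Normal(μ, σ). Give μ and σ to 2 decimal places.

μ = -4.37, σ = 3.68

For Normal(μ,σ), the p-quantile is μ + z_p·σ. Here z_{0.1} = -1.282, z_{0.8} = 0.8416.
So -9.08 = μ − 1.282σ and -1.27 = μ + 0.8416σ.
Subtracting: σ = (-1.27 − -9.08)/(0.8416 − (-1.282)) = 3.68.
Then μ = -9.08 − (-1.282)·3.68 = -4.37.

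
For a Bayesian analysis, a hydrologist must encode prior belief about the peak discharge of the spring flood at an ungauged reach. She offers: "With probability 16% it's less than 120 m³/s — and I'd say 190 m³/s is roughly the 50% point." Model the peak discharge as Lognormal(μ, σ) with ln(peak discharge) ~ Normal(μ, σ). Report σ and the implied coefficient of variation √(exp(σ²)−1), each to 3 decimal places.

If T ~ Lognormal(μ,σ) then ln T ~ Normal(μ,σ), so the p-quantile of ln T is μ + z_p·σ.
ln(120) = 4.787 and ln(190) = 5.247; z_{0.16} = -0.9945, z_{0.5} = 0.
σ = (5.247 − 4.787)/(0 − (-0.9945)) = 0.462.
μ = 4.787 − (-0.9945)·0.462 = 5.247.
CV = √(exp(σ²)−1) = √(exp(0.2135)−1) = 0.488.

σ ≈ 0.462, CV ≈ 0.488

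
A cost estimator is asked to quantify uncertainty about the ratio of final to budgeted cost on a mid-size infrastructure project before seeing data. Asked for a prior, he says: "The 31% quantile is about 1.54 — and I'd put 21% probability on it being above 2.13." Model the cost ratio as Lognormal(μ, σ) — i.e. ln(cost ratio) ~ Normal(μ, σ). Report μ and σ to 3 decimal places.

μ ≈ 0.555, σ ≈ 0.249

If T ~ Lognormal(μ,σ) then ln T ~ Normal(μ,σ), so the p-quantile of ln T is μ + z_p·σ.
ln(1.54) = 0.4318 and ln(2.13) = 0.7561; z_{0.31} = -0.4959, z_{0.79} = 0.8064.
σ = (0.7561 − 0.4318)/(0.8064 − (-0.4959)) = 0.249.
μ = 0.4318 − (-0.4959)·0.249 = 0.555.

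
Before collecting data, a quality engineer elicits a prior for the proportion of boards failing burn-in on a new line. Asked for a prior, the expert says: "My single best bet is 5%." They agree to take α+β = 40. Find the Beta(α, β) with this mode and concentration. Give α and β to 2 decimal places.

For α,β > 1 the Beta mode is (α−1)/(α+β−2). With α+β = 40, the mode is (α−1)/38.
Set (α−1)/38 = 0.05 → α = 1 + 0.05·38 = 2.90.
β = 40 − α = 37.10.

α = 2.90, β = 37.10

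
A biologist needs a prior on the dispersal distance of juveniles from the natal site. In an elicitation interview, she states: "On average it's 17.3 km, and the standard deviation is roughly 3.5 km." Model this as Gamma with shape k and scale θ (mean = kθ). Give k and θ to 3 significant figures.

k ≈ 24.4, θ ≈ 0.708

For Gamma(k, scale θ): mean = kθ, variance = kθ², so CV = 1/√k.
CV = SD/mean = 3.5/17.3 = 0.2023, hence k = 1/CV² = 24.4.
Then θ = mean/k = 17.3/24.4 = 0.708.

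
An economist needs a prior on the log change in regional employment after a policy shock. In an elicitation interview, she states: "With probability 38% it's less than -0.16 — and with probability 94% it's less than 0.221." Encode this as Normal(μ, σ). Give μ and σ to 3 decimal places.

μ = -0.097, σ = 0.205

The p-quantile of Normal(μ,σ) is μ + z_p·σ, with z_{0.38} = -0.3055 and z_{0.94} = 1.555.
Eliminate σ: μ = (z₂·x₁ − z₁·x₂)/(z₂ − z₁) = (1.555·-0.16 − (-0.3055)·0.221)/1.86 = -0.097.
Then σ = (x₂ − x₁)/(z₂ − z₁) = (0.221 − -0.16)/1.86 = 0.205.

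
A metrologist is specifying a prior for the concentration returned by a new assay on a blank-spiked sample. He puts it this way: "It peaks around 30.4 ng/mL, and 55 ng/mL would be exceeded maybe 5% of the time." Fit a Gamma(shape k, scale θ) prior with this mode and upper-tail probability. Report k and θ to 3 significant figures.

k ≈ 8.93, θ ≈ 3.84

Gamma(k,θ) with k>1 has mode (k−1)θ, so θ = 30.4/(k−1).
Need P(X < 55) = 0.95 with θ tied to k this way. Start at k = 2, θ = 30.4: P(X<55) ≈ 0.540.
Too low — raise k to concentrate. Iterating converges to k ≈ 8.93.
Then θ = 30.4/(8.93−1) ≈ 3.84.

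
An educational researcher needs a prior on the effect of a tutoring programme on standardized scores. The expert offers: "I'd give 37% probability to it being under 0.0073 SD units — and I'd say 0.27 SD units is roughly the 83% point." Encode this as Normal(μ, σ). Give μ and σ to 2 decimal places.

For Normal(μ,σ), the p-quantile is μ + z_p·σ. Here z_{0.37} = -0.3319, z_{0.83} = 0.9542.
So 0.0073 = μ − 0.3319σ and 0.27 = μ + 0.9542σ.
Subtracting: σ = (0.27 − 0.0073)/(0.9542 − (-0.3319)) = 0.20.
Then μ = 0.0073 − (-0.3319)·0.20 = 0.08.

μ = 0.08, σ = 0.20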